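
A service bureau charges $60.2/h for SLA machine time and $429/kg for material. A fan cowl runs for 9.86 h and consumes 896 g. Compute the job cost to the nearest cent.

$977.96

Machine cost: 60.2 × 9.86 → $593.572.
Material cost = 429 × 896/1000, so $384.384.
Job cost: 593.572 + 384.384 = 977.956 ≈ $977.96.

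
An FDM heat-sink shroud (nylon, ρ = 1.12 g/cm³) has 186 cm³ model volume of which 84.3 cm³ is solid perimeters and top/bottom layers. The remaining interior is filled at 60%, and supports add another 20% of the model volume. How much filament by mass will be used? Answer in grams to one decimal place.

204.4 g

Volume inside the shell: 186 − 84.3 → 101.7 cm³.
Deposited infill = 0.60 × 101.7, so 61.02 cm³.
Support: 0.20 × 186 → 37.2 cm³.
Total extruded: 84.3 + 61.02 + 37.2 → 182.52 cm³.
Mass: 182.52 × 1.12 → 204.4224 g.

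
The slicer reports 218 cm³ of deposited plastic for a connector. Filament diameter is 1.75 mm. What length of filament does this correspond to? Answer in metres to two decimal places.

Cross-section of 1.75 mm filament: π·(1.75/2)² = 2.4053 mm².
L = 218000 mm³ / 2.4053 mm² = 90633.19 mm, i.e. 90.63 m.

90.63 m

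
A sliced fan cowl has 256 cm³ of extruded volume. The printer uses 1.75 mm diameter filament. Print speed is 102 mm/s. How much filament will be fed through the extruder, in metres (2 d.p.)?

106.43 m

Filament cross-section = π × (1.75/2)² = 2.4053 mm².
L = 256000 mm³ / 2.4053 mm² = 106431.63 mm, i.e. 106.43 m.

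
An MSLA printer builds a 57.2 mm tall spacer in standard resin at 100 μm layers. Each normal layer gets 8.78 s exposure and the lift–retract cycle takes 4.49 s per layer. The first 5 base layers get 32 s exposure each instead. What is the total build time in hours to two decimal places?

Layers = ⌈57.2/0.1⌉ = 572.
Base layers: 5 × (32 + 4.49) → 182.45 s.
Regular layers: 567 × (8.78 + 4.49) → 7524.09 s.
Total = 182.45 + 7524.09 = 7706.54 s = 2.14 hours.

2.14 hours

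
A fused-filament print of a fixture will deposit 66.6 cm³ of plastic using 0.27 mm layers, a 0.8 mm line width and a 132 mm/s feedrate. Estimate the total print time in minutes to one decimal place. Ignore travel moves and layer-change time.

38.9 minutes

Line area: 0.27 × 0.8 → 0.216 mm².
Total extruded path = 66600/0.216 = 308333.3 mm.
Time extruding = 308333.3 / 132, so 2335.9 s.
That's 2335.9 s → 38.9 minutes.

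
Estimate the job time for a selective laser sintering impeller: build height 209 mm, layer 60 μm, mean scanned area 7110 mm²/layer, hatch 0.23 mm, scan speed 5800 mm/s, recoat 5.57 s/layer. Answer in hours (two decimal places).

10.55 hours

Layer count = ceil(209 / 0.06) = 3484.
Scan path per layer = 7110 / 0.23, so 30913 mm.
Per-layer scan time: 30913 / 5800 → 5.3298 s.
Per-layer time = 5.3298 + 5.57, so 10.8998 s.
Build time = 3484 × 10.8998 = 37974.9032 s = 10.55 hours.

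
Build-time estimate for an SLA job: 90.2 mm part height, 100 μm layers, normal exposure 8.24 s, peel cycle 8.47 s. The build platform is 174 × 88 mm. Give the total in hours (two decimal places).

Layers = ⌈90.2/0.1⌉ = 902.
Per-layer time: 8.24 + 8.47 → 16.71 s.
Build time: 902 × 16.71 s = 15072.42 s, i.e. 4.19 hours.

4.19 hours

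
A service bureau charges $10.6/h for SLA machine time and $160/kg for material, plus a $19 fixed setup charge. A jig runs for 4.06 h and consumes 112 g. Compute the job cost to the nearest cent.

$79.96

Time charge: 10.6 × 4.06 → $43.036.
Material cost = 160 × 112/1000 = $17.92.
Adding setup: 43.036 + 17.92 + 19 → 79.956 ≈ $79.96.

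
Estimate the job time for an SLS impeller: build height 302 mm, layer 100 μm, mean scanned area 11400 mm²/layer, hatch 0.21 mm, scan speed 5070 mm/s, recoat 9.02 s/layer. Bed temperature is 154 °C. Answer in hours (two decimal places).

16.55 hours

Number of layers: 302 / 0.1 → 3020 (rounded up).
Scan path per layer = 11400 / 0.21, so 54285.7 mm.
Laser time per layer = 54285.7 / 5070, so 10.7072 s.
Time per layer: 10.7072 + 9.02 → 19.7272 s.
3020 layers × 19.7272 s/layer = 59576.144 s, i.e. 16.55 hours.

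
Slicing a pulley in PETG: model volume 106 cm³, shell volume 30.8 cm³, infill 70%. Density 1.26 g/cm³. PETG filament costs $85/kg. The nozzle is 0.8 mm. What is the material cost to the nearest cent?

$8.94

Infill region = 106 − 30.8, so 75.2 cm³.
Infill volume: 0.70 × 75.2 → 52.64 cm³.
Deposited volume: 30.8 + 52.64 → 83.44 cm³.
Mass: 83.44 × 1.26 → 105.1344 g.
Cost = 105.1344 g / 1000 × $85/kg = $8.94.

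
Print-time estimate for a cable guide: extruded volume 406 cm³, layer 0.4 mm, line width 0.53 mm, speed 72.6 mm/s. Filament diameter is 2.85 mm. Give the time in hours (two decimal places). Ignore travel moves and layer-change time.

Bead cross-section: 0.4 × 0.53 → 0.212 mm².
Toolpath length = 406 cm³ / 0.212 mm² = 406000 / 0.212 = 1915094.3 mm.
Time extruding = 1915094.3 / 72.6 = 26378.7 s.
That's 26378.7 s → 7.33 hours.

7.33 hours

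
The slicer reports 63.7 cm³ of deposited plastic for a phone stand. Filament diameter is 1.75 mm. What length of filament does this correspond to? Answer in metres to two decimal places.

26.48 m

Cross-section of 1.75 mm filament: π·(1.75/2)² = 2.4053 mm².
L = 63700 mm³ / 2.4053 mm² = 26483.18 mm, i.e. 26.48 m.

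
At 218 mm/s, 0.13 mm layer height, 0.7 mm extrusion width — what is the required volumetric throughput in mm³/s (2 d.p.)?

19.84

Extrusion cross-section = 0.13 × 0.7, so 0.091 mm².
Volumetric flow = 218 × 0.091 = 19.84 mm³/s.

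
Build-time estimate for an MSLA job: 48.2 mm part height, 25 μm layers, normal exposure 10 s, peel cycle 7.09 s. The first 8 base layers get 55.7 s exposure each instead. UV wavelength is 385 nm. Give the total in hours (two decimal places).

Layer count = ceil(48.2 / 0.025) = 1928.
Base layers = 8 × (55.7 + 7.09), so 502.32 s.
Normal layers = 1920 × (10 + 7.09) = 32812.8 s.
Sum: 502.32 + 32812.8 = 33315.12 s → 9.25 hours.

9.25 hours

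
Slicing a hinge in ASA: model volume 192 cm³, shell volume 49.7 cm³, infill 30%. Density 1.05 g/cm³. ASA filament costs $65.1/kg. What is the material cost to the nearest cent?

Volume inside the shell = 192 − 49.7, so 142.3 cm³.
Deposited infill = 0.30 × 142.3, so 42.69 cm³.
Total extruded: 49.7 + 42.69 → 92.39 cm³.
Mass = 92.39 × 1.05 = 97.0095 g.
At $65.1/kg: 97.0095/1000 × 65.1 = $6.32.

$6.32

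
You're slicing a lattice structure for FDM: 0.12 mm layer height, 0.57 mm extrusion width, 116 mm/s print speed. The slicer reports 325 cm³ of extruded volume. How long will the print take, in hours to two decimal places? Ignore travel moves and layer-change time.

11.38 hours

Bead cross-section = 0.12 × 0.57 = 0.0684 mm².
Total extruded path = 325000/0.0684 = 4751462 mm.
Extrusion time = 4751462 / 116, so 40960.9 s.
In the requested units: 40960.9 s = 11.38 hours.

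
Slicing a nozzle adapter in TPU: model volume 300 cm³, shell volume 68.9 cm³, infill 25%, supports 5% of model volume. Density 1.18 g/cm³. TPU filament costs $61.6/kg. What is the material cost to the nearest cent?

$10.30

Infill region = 300 − 68.9 = 231.1 cm³.
Infill volume: 0.25 × 231.1 → 57.775 cm³.
Support: 0.05 × 300 → 15 cm³.
Total printed volume: 68.9 + 57.775 + 15 → 141.675 cm³.
Mass: 141.675 × 1.18 → 167.1765 g.
Cost = 167.1765 g / 1000 × $61.6/kg = $10.30.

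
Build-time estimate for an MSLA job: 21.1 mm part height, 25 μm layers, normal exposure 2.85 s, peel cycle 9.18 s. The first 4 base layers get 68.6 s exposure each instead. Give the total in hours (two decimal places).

2.89 hours

Number of layers: 21.1 / 0.025 → 844 (rounded up).
Burn-in layers = 4 × (68.6 + 9.18) = 311.12 s.
Remaining layers = 840 × (2.85 + 9.18) = 10105.2 s.
Sum: 311.12 + 10105.2 = 10416.32 s → 2.89 hours.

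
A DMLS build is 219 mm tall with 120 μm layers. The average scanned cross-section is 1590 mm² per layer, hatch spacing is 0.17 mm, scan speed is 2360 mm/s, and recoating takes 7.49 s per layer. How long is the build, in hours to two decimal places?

Number of layers: 219 / 0.12 → 1825 (rounded up).
Per-layer scan distance = 1590 / 0.17, so 9352.9 mm.
Scan time per layer = 9352.9 / 2360, so 3.9631 s.
Layer cycle: 3.9631 + 7.49 → 11.4531 s.
1825 layers × 11.4531 s/layer = 20901.9075 s, i.e. 5.81 hours.

5.81 hours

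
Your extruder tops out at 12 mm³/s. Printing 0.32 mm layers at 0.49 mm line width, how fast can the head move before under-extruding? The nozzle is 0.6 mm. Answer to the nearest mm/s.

77 mm/s

A: 0.32 × 0.49 → 0.1568 mm².
v_max = Q/A = 12/0.1568 = 76.53 mm/s → 77 mm/s.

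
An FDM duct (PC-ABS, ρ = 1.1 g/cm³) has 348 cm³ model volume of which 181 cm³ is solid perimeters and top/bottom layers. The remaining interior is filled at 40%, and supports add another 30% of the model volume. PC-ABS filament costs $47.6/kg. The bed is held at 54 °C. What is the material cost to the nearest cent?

$18.44

Infill region: 348 − 181 → 167 cm³.
Infill volume = 0.40 × 167, so 66.8 cm³.
Support: 0.30 × 348 → 104.4 cm³.
Total extruded: 181 + 66.8 + 104.4 → 352.2 cm³.
Mass: 352.2 × 1.1 → 387.42 g.
At $47.6/kg: 387.42/1000 × 47.6 = $18.44.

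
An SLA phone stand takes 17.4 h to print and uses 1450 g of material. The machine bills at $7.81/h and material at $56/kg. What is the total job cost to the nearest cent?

Machine-time cost: 7.81 × 17.4 → $135.894.
Feedstock cost = 56 × 1450/1000, so $81.20.
Job cost: 135.894 + 81.20 = 217.094 ≈ $217.09.

$217.09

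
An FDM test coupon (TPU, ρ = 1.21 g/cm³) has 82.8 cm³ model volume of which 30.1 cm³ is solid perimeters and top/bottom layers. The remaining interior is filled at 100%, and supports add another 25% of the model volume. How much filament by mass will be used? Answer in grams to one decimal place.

Interior volume = 82.8 − 30.1, so 52.7 cm³.
Infill deposited: 1.00 × 52.7 → 52.7 cm³.
Support = 0.25 × 82.8 = 20.7 cm³.
Total extruded = 30.1 + 52.7 + 20.7, so 103.5 cm³.
Mass: 103.5 × 1.21 → 125.235 g.

125.2 g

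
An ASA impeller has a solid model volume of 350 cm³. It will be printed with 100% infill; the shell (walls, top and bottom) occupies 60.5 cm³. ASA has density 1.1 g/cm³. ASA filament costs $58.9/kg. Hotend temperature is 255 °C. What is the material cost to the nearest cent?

Infill region = 350 − 60.5, so 289.5 cm³.
Infill deposited = 1.00 × 289.5 = 289.5 cm³.
Total extruded: 60.5 + 289.5 → 350 cm³.
Mass = 350 × 1.1, so 385 g.
Cost = 385 g / 1000 × $58.9/kg = $22.68.

$22.68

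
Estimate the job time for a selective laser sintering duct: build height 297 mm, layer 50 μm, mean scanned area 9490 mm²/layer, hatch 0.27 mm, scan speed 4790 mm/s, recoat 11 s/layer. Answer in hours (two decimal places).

30.26 hours

Number of layers: 297 / 0.05 → 5940 (rounded up).
Per-layer scan distance: 9490 / 0.27 → 35148.1 mm.
Laser time per layer = 35148.1 / 4790, so 7.3378 s.
Per-layer time: 7.3378 + 11 → 18.3378 s.
Build time = 5940 × 18.3378 = 108926.532 s = 30.26 hours.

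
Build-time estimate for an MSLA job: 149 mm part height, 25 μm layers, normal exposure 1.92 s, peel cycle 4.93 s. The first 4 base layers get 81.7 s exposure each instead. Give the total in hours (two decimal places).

Layer count = ceil(149 / 0.025) = 5960.
Burn-in layers = 4 × (81.7 + 4.93) = 346.52 s.
Regular layers = 5956 × (1.92 + 4.93) = 40798.6 s.
Total = 346.52 + 40798.6 = 41145.12 s = 11.43 hours.

11.43 hours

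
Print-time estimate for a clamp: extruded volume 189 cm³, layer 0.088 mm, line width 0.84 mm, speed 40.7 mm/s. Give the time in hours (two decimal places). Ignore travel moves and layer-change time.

17.45 hours

Bead cross-section = 0.088 × 0.84 = 0.07392 mm².
Path length: 189000 mm³ / 0.07392 mm² → 2556818.2 mm.
Time extruding = 2556818.2 / 40.7, so 62821.1 s.
Converting: 62821.1 s = 17.45 hours.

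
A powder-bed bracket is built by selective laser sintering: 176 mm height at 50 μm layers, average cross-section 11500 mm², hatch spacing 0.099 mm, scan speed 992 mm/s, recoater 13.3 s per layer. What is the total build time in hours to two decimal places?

127.50 hours

Layers = ⌈176/0.05⌉ = 3520.
Hatch length per layer: 11500 / 0.099 → 116161.6 mm.
Laser time per layer: 116161.6 / 992 → 117.0984 s.
Time per layer = 117.0984 + 13.3 = 130.3984 s.
3520 layers × 130.3984 s/layer = 459002.368 s, i.e. 127.50 hours.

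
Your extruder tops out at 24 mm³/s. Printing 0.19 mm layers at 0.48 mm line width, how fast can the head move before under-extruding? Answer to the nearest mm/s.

263 mm/s

Bead cross-section = 0.19 × 0.48, so 0.0912 mm².
Max speed = 24 / 0.0912 = 263.16 ≈ 263 mm/s.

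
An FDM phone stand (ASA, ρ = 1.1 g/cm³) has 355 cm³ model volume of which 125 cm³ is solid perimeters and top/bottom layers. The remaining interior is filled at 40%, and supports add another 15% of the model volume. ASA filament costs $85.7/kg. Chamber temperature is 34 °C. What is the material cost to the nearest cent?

$25.48

Interior volume: 355 − 125 → 230 cm³.
Infill deposited: 0.40 × 230 → 92 cm³.
Support = 0.15 × 355, so 53.25 cm³.
Total extruded: 125 + 92 + 53.25 → 270.25 cm³.
Mass = 270.25 × 1.1 = 297.275 g.
At $85.7/kg: 297.275/1000 × 85.7 = $25.48.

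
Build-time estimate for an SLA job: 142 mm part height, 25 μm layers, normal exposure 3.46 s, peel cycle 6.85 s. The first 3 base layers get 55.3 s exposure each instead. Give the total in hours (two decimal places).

16.31 hours

Number of layers: 142 / 0.025 → 5680 (rounded up).
Base layers = 3 × (55.3 + 6.85) = 186.45 s.
Normal layers = 5677 × (3.46 + 6.85) = 58529.87 s.
Sum: 186.45 + 58529.87 = 58716.32 s → 16.31 hours.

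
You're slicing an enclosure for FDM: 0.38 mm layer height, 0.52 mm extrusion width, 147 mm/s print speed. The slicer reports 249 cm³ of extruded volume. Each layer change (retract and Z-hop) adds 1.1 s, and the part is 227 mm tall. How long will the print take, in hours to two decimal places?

2.56 hours

Line area: 0.38 × 0.52 → 0.1976 mm².
Path length: 249000 mm³ / 0.1976 mm² → 1260121.5 mm.
Print-move time: 1260121.5 / 147 → 8572.3 s.
Number of layers: 227 / 0.38 → 598 (rounded up).
Z-hop total = 598 × 1.1 = 657.8 s.
Altogether 8572.3 + 657.8 = 9230.1 s, i.e. 2.56 hours.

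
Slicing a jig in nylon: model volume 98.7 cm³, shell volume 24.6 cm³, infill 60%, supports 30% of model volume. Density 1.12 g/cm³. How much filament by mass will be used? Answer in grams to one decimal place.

Infill region = 98.7 − 24.6 = 74.1 cm³.
Infill volume = 0.60 × 74.1, so 44.46 cm³.
Support = 0.30 × 98.7 = 29.61 cm³.
Total printed volume: 24.6 + 44.46 + 29.61 → 98.67 cm³.
Mass: 98.67 × 1.12 → 110.5104 g.

110.5 g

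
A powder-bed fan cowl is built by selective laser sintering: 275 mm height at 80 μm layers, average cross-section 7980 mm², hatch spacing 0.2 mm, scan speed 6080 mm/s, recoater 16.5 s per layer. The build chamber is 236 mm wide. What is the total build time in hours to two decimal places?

22.02 hours

Layers = ⌈275/0.08⌉ = 3438.
Per-layer scan distance: 7980 / 0.2 → 39900 mm.
Laser time per layer: 39900 / 6080 → 6.5625 s.
Layer cycle = 6.5625 + 16.5, so 23.0625 s.
Build time = 3438 × 23.0625 = 79288.875 s = 22.02 hours.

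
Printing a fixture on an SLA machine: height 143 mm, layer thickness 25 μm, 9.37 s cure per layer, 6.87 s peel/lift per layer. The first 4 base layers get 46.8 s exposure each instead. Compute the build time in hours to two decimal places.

25.85 hours

Layers = ⌈143/0.025⌉ = 5720.
Burn-in layers: 4 × (46.8 + 6.87) → 214.68 s.
Regular layers = 5716 × (9.37 + 6.87) = 92827.84 s.
Total = 214.68 + 92827.84 = 93042.52 s = 25.85 hours.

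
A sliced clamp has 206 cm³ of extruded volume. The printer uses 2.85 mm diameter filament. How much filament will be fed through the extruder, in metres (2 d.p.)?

32.29 m

Cross-section of 2.85 mm filament: π·(2.85/2)² = 6.3794 mm².
L = 206000 mm³ / 6.3794 mm² = 32291.44 mm, i.e. 32.29 m.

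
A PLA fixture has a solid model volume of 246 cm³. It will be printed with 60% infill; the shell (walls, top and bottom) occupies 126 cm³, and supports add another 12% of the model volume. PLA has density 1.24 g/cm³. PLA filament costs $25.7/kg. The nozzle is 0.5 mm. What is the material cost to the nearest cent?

$7.25

Volume inside the shell = 246 − 126, so 120 cm³.
Deposited infill: 0.60 × 120 → 72 cm³.
Support = 0.12 × 246 = 29.52 cm³.
Total printed volume = 126 + 72 + 29.52 = 227.52 cm³.
Mass: 227.52 × 1.24 → 282.1248 g.
At $25.7/kg: 282.1248/1000 × 25.7 = $7.25.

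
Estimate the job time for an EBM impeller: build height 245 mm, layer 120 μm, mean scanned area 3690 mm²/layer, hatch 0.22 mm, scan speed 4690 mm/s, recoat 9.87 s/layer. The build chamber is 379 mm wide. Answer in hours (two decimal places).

Number of layers: 245 / 0.12 → 2042 (rounded up).
Per-layer scan distance = 3690 / 0.22, so 16772.7 mm.
Beam time per layer = 16772.7 / 4690, so 3.5763 s.
Layer cycle: 3.5763 + 9.87 → 13.4463 s.
2042 layers × 13.4463 s/layer = 27457.3446 s, i.e. 7.63 hours.

7.63 hours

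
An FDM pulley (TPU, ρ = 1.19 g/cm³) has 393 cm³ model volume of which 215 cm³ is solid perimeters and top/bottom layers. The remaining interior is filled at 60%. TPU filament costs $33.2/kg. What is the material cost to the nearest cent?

Infill region = 393 − 215 = 178 cm³.
Deposited infill = 0.60 × 178, so 106.8 cm³.
Deposited volume: 215 + 106.8 → 321.8 cm³.
Mass = 321.8 × 1.19 = 382.942 g.
At $33.2/kg: 382.942/1000 × 33.2 = $12.71.

$12.71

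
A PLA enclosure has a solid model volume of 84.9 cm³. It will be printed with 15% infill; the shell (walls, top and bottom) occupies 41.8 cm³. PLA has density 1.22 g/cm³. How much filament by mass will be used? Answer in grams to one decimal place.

Interior volume: 84.9 − 41.8 → 43.1 cm³.
Infill volume = 0.15 × 43.1, so 6.465 cm³.
Total printed volume: 41.8 + 6.465 → 48.265 cm³.
Mass: 48.265 × 1.22 → 58.8833 g.

58.9 g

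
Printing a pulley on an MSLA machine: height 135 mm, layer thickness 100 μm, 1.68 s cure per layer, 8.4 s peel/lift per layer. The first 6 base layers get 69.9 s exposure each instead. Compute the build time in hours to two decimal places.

Number of layers: 135 / 0.1 → 1350 (rounded up).
Base layers = 6 × (69.9 + 8.4), so 469.8 s.
Remaining layers = 1344 × (1.68 + 8.4) = 13547.52 s.
Sum: 469.8 + 13547.52 = 14017.32 s → 3.89 hours.

3.89 hours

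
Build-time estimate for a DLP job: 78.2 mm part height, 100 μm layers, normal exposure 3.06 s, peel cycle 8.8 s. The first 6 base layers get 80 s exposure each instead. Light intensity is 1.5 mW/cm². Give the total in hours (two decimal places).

2.70 hours

Layer count = ceil(78.2 / 0.1) = 782.
Bottom layers = 6 × (80 + 8.8), so 532.8 s.
Regular layers = 776 × (3.06 + 8.8), so 9203.36 s.
Total = 532.8 + 9203.36 = 9736.16 s = 2.70 hours.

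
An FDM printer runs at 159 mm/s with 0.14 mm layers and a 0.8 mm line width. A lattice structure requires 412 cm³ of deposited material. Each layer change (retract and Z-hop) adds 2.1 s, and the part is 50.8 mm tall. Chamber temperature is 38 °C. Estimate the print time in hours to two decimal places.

6.64 hours

Extrusion cross-section = 0.14 × 0.8, so 0.112 mm².
Toolpath length = 412 cm³ / 0.112 mm² = 412000 / 0.112 = 3678571.4 mm.
Print-move time: 3678571.4 / 159 → 23135.7 s.
Layer count = ceil(50.8 / 0.14) = 363.
Z-hop total = 363 × 2.1 = 762.3 s.
Total = 23135.7 + 762.3 = 23898 s = 6.64 hours.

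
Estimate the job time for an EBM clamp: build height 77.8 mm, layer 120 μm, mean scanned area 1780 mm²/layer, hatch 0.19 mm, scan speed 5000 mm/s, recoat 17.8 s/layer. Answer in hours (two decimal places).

3.55 hours

Layer count = ceil(77.8 / 0.12) = 649.
Hatch length per layer: 1780 / 0.19 → 9368.4 mm.
Beam time per layer = 9368.4 / 5000 = 1.8737 s.
Time per layer = 1.8737 + 17.8 = 19.6737 s.
Total: 649 × 19.6737 s = 12768.2313 s → 3.55 hours.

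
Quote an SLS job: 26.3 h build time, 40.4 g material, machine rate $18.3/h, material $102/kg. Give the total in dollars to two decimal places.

$485.41

Time charge = 18.3 × 26.3 = $481.29.
Material cost: 102 × 40.4/1000 → $4.1208.
Total = 481.29 + 4.1208 = 485.4108 ≈ $485.41.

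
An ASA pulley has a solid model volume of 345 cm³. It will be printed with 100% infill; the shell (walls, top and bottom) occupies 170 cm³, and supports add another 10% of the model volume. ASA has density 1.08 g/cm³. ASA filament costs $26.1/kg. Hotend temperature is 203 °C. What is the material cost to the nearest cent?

Interior volume = 345 − 170, so 175 cm³.
Deposited infill: 1.00 × 175 → 175 cm³.
Support: 0.10 × 345 → 34.5 cm³.
Total printed volume = 170 + 175 + 34.5, so 379.5 cm³.
Mass: 379.5 × 1.08 → 409.86 g.
Cost = 409.86 g / 1000 × $26.1/kg = $10.70.

$10.70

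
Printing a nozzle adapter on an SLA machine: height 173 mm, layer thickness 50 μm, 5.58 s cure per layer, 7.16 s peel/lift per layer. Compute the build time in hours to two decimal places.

12.24 hours

Number of layers: 173 / 0.05 → 3460 (rounded up).
Cycle time = 5.58 + 7.16 = 12.74 s.
Total = 3460 × 12.74 = 44080.4 s = 12.24 hours.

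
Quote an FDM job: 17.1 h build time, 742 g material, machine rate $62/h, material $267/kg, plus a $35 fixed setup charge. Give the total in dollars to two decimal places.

$1293.31

Machine-time cost = 62 × 17.1, so $1060.20.
Feedstock cost = 267 × 742/1000, so $198.114.
Total = 1060.20 + 198.114 + 35 = 1293.314 ≈ $1293.31.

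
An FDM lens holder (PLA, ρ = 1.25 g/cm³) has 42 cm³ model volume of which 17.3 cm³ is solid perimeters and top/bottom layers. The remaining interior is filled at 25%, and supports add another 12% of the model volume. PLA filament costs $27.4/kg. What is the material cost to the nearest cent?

$0.98

Interior volume: 42 − 17.3 → 24.7 cm³.
Infill deposited: 0.25 × 24.7 → 6.175 cm³.
Support = 0.12 × 42 = 5.04 cm³.
Total printed volume: 17.3 + 6.175 + 5.04 → 28.515 cm³.
Mass = 28.515 × 1.25, so 35.64375 g.
At $27.4/kg: 35.64375/1000 × 27.4 = $0.98.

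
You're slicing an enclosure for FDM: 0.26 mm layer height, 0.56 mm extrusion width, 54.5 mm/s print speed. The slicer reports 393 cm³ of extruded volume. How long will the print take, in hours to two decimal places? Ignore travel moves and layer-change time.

13.76 hours

Extrusion cross-section = 0.26 × 0.56, so 0.1456 mm².
Total extruded path = 393000/0.1456 = 2699175.8 mm.
Time extruding: 2699175.8 / 54.5 → 49526.2 s.
49526.2 s = 13.76 hours.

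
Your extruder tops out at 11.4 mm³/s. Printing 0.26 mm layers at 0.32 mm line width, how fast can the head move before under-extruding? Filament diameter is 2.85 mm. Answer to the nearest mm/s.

137 mm/s

Bead cross-section: 0.26 × 0.32 → 0.0832 mm².
v_max = Q/A = 11.4/0.0832 = 137.02 mm/s → 137 mm/s.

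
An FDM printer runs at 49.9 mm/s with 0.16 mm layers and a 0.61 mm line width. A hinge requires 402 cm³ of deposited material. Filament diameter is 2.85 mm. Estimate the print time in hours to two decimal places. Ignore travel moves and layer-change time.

22.93 hours

Extrusion cross-section = 0.16 × 0.61, so 0.0976 mm².
Toolpath length = 402 cm³ / 0.0976 mm² = 402000 / 0.0976 = 4118852.5 mm.
Print-move time = 4118852.5 / 49.9, so 82542.1 s.
Converting: 82542.1 s = 22.93 hours.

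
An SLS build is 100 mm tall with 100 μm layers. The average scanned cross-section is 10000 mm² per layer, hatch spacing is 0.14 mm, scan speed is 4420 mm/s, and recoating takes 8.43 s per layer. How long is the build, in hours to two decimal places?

Layers = ⌈100/0.1⌉ = 1000.
Per-layer scan distance = 10000 / 0.14, so 71428.6 mm.
Per-layer scan time: 71428.6 / 4420 → 16.1603 s.
Per-layer time: 16.1603 + 8.43 → 24.5903 s.
Build time = 1000 × 24.5903 = 24590.3 s = 6.83 hours.

6.83 hours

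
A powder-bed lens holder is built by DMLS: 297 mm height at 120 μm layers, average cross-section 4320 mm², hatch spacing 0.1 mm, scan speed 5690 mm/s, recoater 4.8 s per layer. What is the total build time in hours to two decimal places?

8.52 hours

Number of layers: 297 / 0.12 → 2475 (rounded up).
Per-layer scan distance = 4320 / 0.1 = 43200 mm.
Per-layer scan time = 43200 / 5690 = 7.5923 s.
Time per layer: 7.5923 + 4.8 → 12.3923 s.
Total: 2475 × 12.3923 s = 30670.9425 s → 8.52 hours.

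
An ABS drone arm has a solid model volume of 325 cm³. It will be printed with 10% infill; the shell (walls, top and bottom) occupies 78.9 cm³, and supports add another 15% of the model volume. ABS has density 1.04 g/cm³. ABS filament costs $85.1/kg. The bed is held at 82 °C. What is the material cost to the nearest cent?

Interior volume: 325 − 78.9 → 246.1 cm³.
Deposited infill: 0.10 × 246.1 → 24.61 cm³.
Support = 0.15 × 325 = 48.75 cm³.
Total printed volume: 78.9 + 24.61 + 48.75 → 152.26 cm³.
Mass = 152.26 × 1.04, so 158.3504 g.
At $85.1/kg: 158.3504/1000 × 85.1 = $13.48.

$13.48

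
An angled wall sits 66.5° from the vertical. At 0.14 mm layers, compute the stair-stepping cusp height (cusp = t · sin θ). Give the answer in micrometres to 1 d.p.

128.4 μm

sin(66.5°) = 0.9171, so cusp = 0.14 × 0.9171 = 0.128394 mm → 128.4 μm.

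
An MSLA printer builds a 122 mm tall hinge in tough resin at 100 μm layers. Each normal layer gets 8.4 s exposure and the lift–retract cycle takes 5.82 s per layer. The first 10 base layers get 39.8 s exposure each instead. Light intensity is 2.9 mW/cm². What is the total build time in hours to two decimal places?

4.91 hours

Layers = ⌈122/0.1⌉ = 1220.
Burn-in layers = 10 × (39.8 + 5.82), so 456.2 s.
Regular layers: 1210 × (8.4 + 5.82) → 17206.2 s.
Total = 456.2 + 17206.2 = 17662.4 s = 4.91 hours.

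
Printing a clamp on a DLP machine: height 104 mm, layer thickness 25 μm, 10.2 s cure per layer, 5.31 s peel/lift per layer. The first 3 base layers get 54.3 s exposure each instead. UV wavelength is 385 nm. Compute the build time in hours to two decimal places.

17.96 hours

Layers = ⌈104/0.025⌉ = 4160.
Burn-in layers = 3 × (54.3 + 5.31), so 178.83 s.
Remaining layers: 4157 × (10.2 + 5.31) → 64475.07 s.
Total = 178.83 + 64475.07 = 64653.9 s = 17.96 hours.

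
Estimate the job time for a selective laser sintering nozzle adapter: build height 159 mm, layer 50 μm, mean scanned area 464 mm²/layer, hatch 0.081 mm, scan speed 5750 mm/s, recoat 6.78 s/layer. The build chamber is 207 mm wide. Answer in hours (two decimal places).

Layers = ⌈159/0.05⌉ = 3180.
Hatch length per layer: 464 / 0.081 → 5728.4 mm.
Laser time per layer = 5728.4 / 5750 = 0.9962 s.
Time per layer = 0.9962 + 6.78, so 7.7762 s.
3180 layers × 7.7762 s/layer = 24728.316 s, i.e. 6.87 hours.

6.87 hours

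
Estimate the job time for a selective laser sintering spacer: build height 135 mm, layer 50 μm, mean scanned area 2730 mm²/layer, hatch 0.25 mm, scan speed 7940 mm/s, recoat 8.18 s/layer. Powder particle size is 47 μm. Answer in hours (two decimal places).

7.17 hours

Layer count = ceil(135 / 0.05) = 2700.
Hatch length per layer = 2730 / 0.25, so 10920 mm.
Laser time per layer = 10920 / 7940, so 1.3753 s.
Time per layer = 1.3753 + 8.18 = 9.5553 s.
Build time = 2700 × 9.5553 = 25799.31 s = 7.17 hours.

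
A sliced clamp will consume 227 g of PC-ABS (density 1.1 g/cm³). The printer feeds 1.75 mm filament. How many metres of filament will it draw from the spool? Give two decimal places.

Extruded volume: 227/1.1 = 206.3636 cm³ (206363.6 mm³).
Cross-section of 1.75 mm filament: π·(1.75/2)² = 2.4053 mm².
L = V/A = 206363.6/2.4053 = 85795.37 mm → 85.80 m.

85.80 m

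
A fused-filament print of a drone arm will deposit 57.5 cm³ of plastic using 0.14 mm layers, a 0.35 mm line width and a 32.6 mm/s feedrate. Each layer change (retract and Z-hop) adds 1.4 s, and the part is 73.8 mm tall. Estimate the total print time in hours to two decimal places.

Line area: 0.14 × 0.35 → 0.049 mm².
Total extruded path = 57500/0.049 = 1173469.4 mm.
Time extruding: 1173469.4 / 32.6 → 35996 s.
Number of layers: 73.8 / 0.14 → 528 (rounded up).
Layer-change overhead: 528 × 1.4 → 739.2 s.
Altogether 35996 + 739.2 = 36735.2 s, i.e. 10.20 hours.

10.20 hours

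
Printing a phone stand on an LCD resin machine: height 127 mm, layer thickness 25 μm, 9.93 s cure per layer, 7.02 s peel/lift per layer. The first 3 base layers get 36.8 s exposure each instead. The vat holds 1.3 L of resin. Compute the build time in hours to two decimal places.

Layers = ⌈127/0.025⌉ = 5080.
Base layers = 3 × (36.8 + 7.02), so 131.46 s.
Regular layers: 5077 × (9.93 + 7.02) → 86055.15 s.
Sum: 131.46 + 86055.15 = 86186.61 s → 23.94 hours.

23.94 hours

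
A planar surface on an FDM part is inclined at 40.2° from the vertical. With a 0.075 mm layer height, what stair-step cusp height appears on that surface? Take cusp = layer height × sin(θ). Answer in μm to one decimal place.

sin(40.2°) = 0.6455, so cusp = 0.075 × 0.6455 = 0.048413 mm → 48.4 μm.

48.4 μm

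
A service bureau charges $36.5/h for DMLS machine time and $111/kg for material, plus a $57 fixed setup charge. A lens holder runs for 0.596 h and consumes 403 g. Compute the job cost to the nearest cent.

Machine cost = 36.5 × 0.596, so $21.754.
Feedstock cost = 111 × 403/1000, so $44.733.
Adding setup: 21.754 + 44.733 + 57 → 123.487 ≈ $123.49.

$123.49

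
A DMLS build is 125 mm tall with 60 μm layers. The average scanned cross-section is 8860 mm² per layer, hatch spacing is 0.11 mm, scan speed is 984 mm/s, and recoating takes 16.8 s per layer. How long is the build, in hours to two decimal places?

57.11 hours

Layers = ⌈125/0.06⌉ = 2084.
Hatch length per layer = 8860 / 0.11 = 80545.5 mm.
Per-layer scan time: 80545.5 / 984 → 81.8552 s.
Per-layer time = 81.8552 + 16.8 = 98.6552 s.
Total: 2084 × 98.6552 s = 205597.4368 s → 57.11 hours.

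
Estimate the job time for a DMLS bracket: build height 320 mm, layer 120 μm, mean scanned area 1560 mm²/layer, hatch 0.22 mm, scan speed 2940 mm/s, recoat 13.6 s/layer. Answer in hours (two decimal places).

Layers = ⌈320/0.12⌉ = 2667.
Scan path per layer: 1560 / 0.22 → 7090.9 mm.
Scan time per layer: 7090.9 / 2940 → 2.4119 s.
Time per layer = 2.4119 + 13.6, so 16.0119 s.
Build time = 2667 × 16.0119 = 42703.7373 s = 11.86 hours.

11.86 hours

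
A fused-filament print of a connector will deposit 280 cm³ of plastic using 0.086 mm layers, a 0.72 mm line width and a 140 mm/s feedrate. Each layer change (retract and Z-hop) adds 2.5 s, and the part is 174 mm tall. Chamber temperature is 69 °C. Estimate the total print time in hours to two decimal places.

10.38 hours

Line area = 0.086 × 0.72, so 0.06192 mm².
Path length: 280000 mm³ / 0.06192 mm² → 4521963.8 mm.
Extrusion time = 4521963.8 / 140 = 32299.7 s.
Number of layers: 174 / 0.086 → 2024 (rounded up).
Non-print overhead = 2024 × 2.5, so 5060 s.
Total = 32299.7 + 5060 = 37359.7 s = 10.38 hours.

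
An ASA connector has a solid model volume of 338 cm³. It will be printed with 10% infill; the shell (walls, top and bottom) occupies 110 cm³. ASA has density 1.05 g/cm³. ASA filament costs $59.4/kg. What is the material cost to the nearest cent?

Interior volume = 338 − 110, so 228 cm³.
Infill deposited: 0.10 × 228 → 22.8 cm³.
Total printed volume = 110 + 22.8, so 132.8 cm³.
Mass = 132.8 × 1.05 = 139.44 g.
At $59.4/kg: 139.44/1000 × 59.4 = $8.28.

$8.28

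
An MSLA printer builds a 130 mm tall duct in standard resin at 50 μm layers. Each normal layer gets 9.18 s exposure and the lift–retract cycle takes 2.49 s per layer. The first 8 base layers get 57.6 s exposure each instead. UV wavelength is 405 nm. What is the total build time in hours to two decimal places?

8.54 hours

Layers = ⌈130/0.05⌉ = 2600.
Burn-in layers = 8 × (57.6 + 2.49), so 480.72 s.
Regular layers = 2592 × (9.18 + 2.49), so 30248.64 s.
Sum: 480.72 + 30248.64 = 30729.36 s → 8.54 hours.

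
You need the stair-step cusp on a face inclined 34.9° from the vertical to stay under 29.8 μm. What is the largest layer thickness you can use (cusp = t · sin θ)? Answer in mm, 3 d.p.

Layer height = cusp / sin(34.9°) = 0.0298 / 0.5721 = 0.052 mm.

0.052 mm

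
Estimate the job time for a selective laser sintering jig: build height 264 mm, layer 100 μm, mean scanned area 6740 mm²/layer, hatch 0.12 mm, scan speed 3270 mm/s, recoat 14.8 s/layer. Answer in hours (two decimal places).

23.45 hours

Layer count = ceil(264 / 0.1) = 2640.
Scan path per layer: 6740 / 0.12 → 56166.7 mm.
Per-layer scan time = 56166.7 / 3270 = 17.1764 s.
Per-layer time = 17.1764 + 14.8, so 31.9764 s.
2640 layers × 31.9764 s/layer = 84417.696 s, i.e. 23.45 hours.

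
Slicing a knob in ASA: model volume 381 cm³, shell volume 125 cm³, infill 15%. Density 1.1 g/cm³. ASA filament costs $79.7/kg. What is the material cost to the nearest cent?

Interior volume = 381 − 125 = 256 cm³.
Deposited infill = 0.15 × 256 = 38.4 cm³.
Total extruded = 125 + 38.4 = 163.4 cm³.
Mass: 163.4 × 1.1 → 179.74 g.
At $79.7/kg: 179.74/1000 × 79.7 = $14.33.

$14.33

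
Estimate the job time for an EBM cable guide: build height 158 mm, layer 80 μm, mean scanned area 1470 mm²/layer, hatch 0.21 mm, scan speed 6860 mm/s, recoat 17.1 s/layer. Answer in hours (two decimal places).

Layer count = ceil(158 / 0.08) = 1975.
Per-layer scan distance = 1470 / 0.21 = 7000 mm.
Per-layer scan time = 7000 / 6860, so 1.0204 s.
Time per layer = 1.0204 + 17.1, so 18.1204 s.
1975 layers × 18.1204 s/layer = 35787.79 s, i.e. 9.94 hours.

9.94 hours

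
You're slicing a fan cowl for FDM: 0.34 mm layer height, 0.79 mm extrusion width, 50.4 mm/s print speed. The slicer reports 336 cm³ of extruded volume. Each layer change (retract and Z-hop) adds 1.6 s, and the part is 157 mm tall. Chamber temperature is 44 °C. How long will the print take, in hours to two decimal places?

Bead cross-section = 0.34 × 0.79 = 0.2686 mm².
Total extruded path = 336000/0.2686 = 1250930.8 mm.
Print-move time: 1250930.8 / 50.4 → 24820.1 s.
Number of layers: 157 / 0.34 → 462 (rounded up).
Non-print overhead = 462 × 1.6, so 739.2 s.
Altogether 24820.1 + 739.2 = 25559.3 s, i.e. 7.10 hours.

7.10 hours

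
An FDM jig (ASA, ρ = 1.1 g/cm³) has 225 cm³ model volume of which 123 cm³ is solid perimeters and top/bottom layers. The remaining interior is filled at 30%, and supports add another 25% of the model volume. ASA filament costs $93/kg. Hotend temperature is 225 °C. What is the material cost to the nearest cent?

Volume inside the shell = 225 − 123 = 102 cm³.
Deposited infill = 0.30 × 102 = 30.6 cm³.
Support = 0.25 × 225, so 56.25 cm³.
Total extruded: 123 + 30.6 + 56.25 → 209.85 cm³.
Mass = 209.85 × 1.1, so 230.835 g.
Cost = 230.835 g / 1000 × $93/kg = $21.47.

$21.47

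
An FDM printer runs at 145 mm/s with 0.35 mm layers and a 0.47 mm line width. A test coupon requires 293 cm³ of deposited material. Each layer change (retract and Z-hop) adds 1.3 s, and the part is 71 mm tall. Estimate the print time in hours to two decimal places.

3.49 hours

Bead cross-section: 0.35 × 0.47 → 0.1645 mm².
Total extruded path = 293000/0.1645 = 1781155 mm.
Print-move time = 1781155 / 145, so 12283.8 s.
Number of layers: 71 / 0.35 → 203 (rounded up).
Layer-change overhead = 203 × 1.3 = 263.9 s.
Altogether 12283.8 + 263.9 = 12547.7 s, i.e. 3.49 hours.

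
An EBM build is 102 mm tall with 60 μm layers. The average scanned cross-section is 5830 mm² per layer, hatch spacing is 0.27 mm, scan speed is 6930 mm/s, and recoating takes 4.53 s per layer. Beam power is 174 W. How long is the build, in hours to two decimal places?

Layer count = ceil(102 / 0.06) = 1700.
Scan path per layer = 5830 / 0.27 = 21592.6 mm.
Beam time per layer = 21592.6 / 6930 = 3.1158 s.
Layer cycle = 3.1158 + 4.53, so 7.6458 s.
Build time = 1700 × 7.6458 = 12997.86 s = 3.61 hours.

3.61 hours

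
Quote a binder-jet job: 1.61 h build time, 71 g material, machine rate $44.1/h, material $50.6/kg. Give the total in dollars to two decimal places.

$74.59

Machine cost: 44.1 × 1.61 → $71.001.
Material charge = 50.6 × 71/1000, so $3.5926.
Total = 71.001 + 3.5926 = 74.5936 ≈ $74.59.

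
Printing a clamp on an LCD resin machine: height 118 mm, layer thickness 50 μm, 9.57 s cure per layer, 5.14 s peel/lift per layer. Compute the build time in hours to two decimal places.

9.64 hours

Layer count = ceil(118 / 0.05) = 2360.
Per-layer time = 9.57 + 5.14 = 14.71 s.
Total = 2360 × 14.71 = 34715.6 s = 9.64 hours.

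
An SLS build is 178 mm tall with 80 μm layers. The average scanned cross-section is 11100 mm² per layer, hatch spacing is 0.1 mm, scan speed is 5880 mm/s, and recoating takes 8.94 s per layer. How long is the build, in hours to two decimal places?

17.19 hours

Layer count = ceil(178 / 0.08) = 2225.
Hatch length per layer = 11100 / 0.1 = 111000 mm.
Per-layer scan time: 111000 / 5880 → 18.8776 s.
Layer cycle = 18.8776 + 8.94, so 27.8176 s.
Build time = 2225 × 27.8176 = 61894.16 s = 17.19 hours.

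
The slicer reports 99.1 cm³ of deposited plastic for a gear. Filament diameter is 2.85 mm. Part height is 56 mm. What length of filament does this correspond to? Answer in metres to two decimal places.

Filament cross-section = π × (2.85/2)² = 6.3794 mm².
L = 99100 mm³ / 6.3794 mm² = 15534.38 mm, i.e. 15.53 m.

15.53 m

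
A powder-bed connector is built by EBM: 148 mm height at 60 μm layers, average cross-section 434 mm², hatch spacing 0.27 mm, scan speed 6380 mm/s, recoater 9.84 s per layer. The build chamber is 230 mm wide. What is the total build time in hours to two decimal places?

Layer count = ceil(148 / 0.06) = 2467.
Hatch length per layer: 434 / 0.27 → 1607.4 mm.
Per-layer scan time: 1607.4 / 6380 → 0.2519 s.
Layer cycle = 0.2519 + 9.84 = 10.0919 s.
Total: 2467 × 10.0919 s = 24896.7173 s → 6.92 hours.

6.92 hours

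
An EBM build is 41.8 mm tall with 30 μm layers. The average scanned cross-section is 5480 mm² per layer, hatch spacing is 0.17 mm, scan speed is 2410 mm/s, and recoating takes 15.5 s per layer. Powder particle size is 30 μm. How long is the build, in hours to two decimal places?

Layers = ⌈41.8/0.03⌉ = 1394.
Scan path per layer = 5480 / 0.17 = 32235.3 mm.
Scan time per layer = 32235.3 / 2410, so 13.3756 s.
Layer cycle = 13.3756 + 15.5 = 28.8756 s.
Total: 1394 × 28.8756 s = 40252.5864 s → 11.18 hours.

11.18 hours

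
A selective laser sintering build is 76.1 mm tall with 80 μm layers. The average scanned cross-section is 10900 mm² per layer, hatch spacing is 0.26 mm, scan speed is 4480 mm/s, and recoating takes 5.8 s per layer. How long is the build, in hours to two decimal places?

Layer count = ceil(76.1 / 0.08) = 952.
Per-layer scan distance = 10900 / 0.26 = 41923.1 mm.
Per-layer scan time = 41923.1 / 4480, so 9.3578 s.
Per-layer time: 9.3578 + 5.8 → 15.1578 s.
Build time = 952 × 15.1578 = 14430.2256 s = 4.01 hours.

4.01 hours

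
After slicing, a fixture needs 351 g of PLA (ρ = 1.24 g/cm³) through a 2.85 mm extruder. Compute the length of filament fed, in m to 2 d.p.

44.37 m

Extruded volume: 351/1.24 = 283.0645 cm³ (283064.5 mm³).
Cross-section of 2.85 mm filament: π·(2.85/2)² = 6.3794 mm².
Length = 283064.5 / 6.3794 = 44371.65 mm = 44.37 m.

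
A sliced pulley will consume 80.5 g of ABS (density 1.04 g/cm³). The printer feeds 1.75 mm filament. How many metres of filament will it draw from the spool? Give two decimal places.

Volume = 80.5 g / 1.04 g·cm⁻³ = 77.4038 cm³ = 77403.8 mm³.
Cross-section of 1.75 mm filament: π·(1.75/2)² = 2.4053 mm².
L = V/A = 77403.8/2.4053 = 32180.52 mm → 32.18 m.

32.18 m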